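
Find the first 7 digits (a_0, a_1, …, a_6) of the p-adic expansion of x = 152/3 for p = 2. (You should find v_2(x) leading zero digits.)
(a_0, …, a_6) = (0, 0, 0, 1, 0, 0, 0)

v_2(152/3) = 3, so a_0 = ... = a_2 = 0. Factor out: x = 2^3 · u with u = 19/3 a unit in ℤ_2. Expand u iteratively via a_{v+i} = u_i mod 2, u_{i+1} = (u_i − a_{v+i})/2:
  u_0 = 19/3;  a_3 = 1;  u_1 = (u_0 − 1)/2 = 8/3
  u_1 = 8/3;  a_4 = 0;  u_2 = (u_1 − 0)/2 = 4/3
  u_2 = 4/3;  a_5 = 0;  u_3 = (u_2 − 0)/2 = 2/3
  u_3 = 2/3;  a_6 = 0;  u_4 = (u_3 − 0)/2 = 1/3
Digits: (0, 0, 0, 1, 0, 0, 0).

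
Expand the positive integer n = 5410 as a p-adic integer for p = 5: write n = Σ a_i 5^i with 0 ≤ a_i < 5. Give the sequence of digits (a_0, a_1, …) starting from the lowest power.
(a_0, a_1, …) = (0, 2, 1, 3, 3, 1)

Repeated division by 5 gives the digits low-to-high: 5410 = 2·5^1 + 1·5^2 + 3·5^3 + 3·5^4 + 1·5^5. Digit sequence: (0, 2, 1, 3, 3, 1).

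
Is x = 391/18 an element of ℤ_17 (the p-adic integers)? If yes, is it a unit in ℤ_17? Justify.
x ∈ ℤ_17 but not a unit; v_17(x) = 1 > 0

ℤ_17 = {x ∈ ℚ_17 : v_17(x) ≥ 0} and ℤ_17^× = {x ∈ ℤ_17 : v_17(x) = 0}. Here v_17(391/18) = v_17(num) − v_17(den) = 1; compare against these criteria.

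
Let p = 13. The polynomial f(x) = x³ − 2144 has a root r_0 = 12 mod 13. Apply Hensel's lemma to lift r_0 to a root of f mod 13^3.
r_2 = 38 (mod 2197)

Hensel: r_{i+1} = r_i − f(r_i)/f′(r_i) mod 13^{i+2}, where f′(x) = 3x². Iterate:
  r_0 = 12 (mod 13)
  r_1 = 38 (mod 169)
  r_2 = 38 (mod 2197)
Final: r = 38 with f(r) ≡ 0 mod 13^3.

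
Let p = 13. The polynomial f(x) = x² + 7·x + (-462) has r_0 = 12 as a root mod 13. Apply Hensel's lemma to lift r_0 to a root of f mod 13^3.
r_2 = 1715 (mod 2197)

Hensel: r_{i+1} = r_i − f(r_i)·(f′(r_i))^{-1} mod 13^{i+2}, f′(x) = 2x + 7. Iterate:
  r_0 = 12 (mod 13)
  r_1 = 25 (mod 169)
  r_2 = 1715 (mod 2197)
Final: r = 1715 satisfies f(r) ≡ 0 mod 13^3.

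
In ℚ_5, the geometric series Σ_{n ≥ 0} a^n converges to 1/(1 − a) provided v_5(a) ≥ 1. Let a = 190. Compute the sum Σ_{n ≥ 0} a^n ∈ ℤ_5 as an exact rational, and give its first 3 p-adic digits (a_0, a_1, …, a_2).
Σ a^n = 1/(1 − a) = -1/189;  first 3 digits = (1, 3, 1)

v_5(a) = 1 ≥ 1, so the series converges in ℤ_5 to 1/(1 − a) = 1/(1 − 190) = -1/189. Expand this rational in ℤ_5: compute digits iteratively via d_i = x_i mod 5, x_{i+1} = (x_i − d_i)/5. The first 3 digits are (1, 3, 1).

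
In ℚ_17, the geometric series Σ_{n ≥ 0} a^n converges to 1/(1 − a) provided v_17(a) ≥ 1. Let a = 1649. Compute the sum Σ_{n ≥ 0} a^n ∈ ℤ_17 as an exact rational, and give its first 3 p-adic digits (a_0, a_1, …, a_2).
Σ a^n = 1/(1 − a) = -1/1648;  first 3 digits = (1, 12, 13)

v_17(a) = 1 ≥ 1, so the series converges in ℤ_17 to 1/(1 − a) = 1/(1 − 1649) = -1/1648. Expand this rational in ℤ_17: compute digits iteratively via d_i = x_i mod 17, x_{i+1} = (x_i − d_i)/17. The first 3 digits are (1, 12, 13).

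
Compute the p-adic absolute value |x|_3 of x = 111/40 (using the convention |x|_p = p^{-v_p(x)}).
|111/40|_3 = 1/3

Step 1 — compute v_3(x) by factoring powers of 3 out of the numerator and denominator: v_3(111/40) = 1. Step 2 — apply |x|_p = p^{-v_p(x)} = 3^{-1} = 1/3.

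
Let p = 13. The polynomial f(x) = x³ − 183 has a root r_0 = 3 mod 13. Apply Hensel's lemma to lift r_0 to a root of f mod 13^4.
r_3 = 18749 (mod 28561)

Hensel: r_{i+1} = r_i − f(r_i)/f′(r_i) mod 13^{i+2}, where f′(x) = 3x². Iterate:
  r_0 = 3 (mod 13)
  r_1 = 159 (mod 169)
  r_2 = 1173 (mod 2197)
  r_3 = 18749 (mod 28561)
Final: r = 18749 with f(r) ≡ 0 mod 13^4.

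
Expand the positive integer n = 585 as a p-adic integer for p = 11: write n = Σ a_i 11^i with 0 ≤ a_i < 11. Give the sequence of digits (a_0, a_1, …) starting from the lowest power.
(a_0, a_1, …) = (2, 9, 4)

Repeated division by 11 gives the digits low-to-high: 585 = 2 + 9·11^1 + 4·11^2. Digit sequence: (2, 9, 4).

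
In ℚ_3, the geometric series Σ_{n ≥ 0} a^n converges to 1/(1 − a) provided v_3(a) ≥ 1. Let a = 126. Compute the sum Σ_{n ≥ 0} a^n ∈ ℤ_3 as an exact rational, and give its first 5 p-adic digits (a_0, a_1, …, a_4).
Σ a^n = 1/(1 − a) = -1/125;  first 5 digits = (1, 0, 2, 1, 2)

v_3(a) = 2 ≥ 1, so the series converges in ℤ_3 to 1/(1 − a) = 1/(1 − 126) = -1/125. Expand this rational in ℤ_3: compute digits iteratively via d_i = x_i mod 3, x_{i+1} = (x_i − d_i)/3. The first 5 digits are (1, 0, 2, 1, 2).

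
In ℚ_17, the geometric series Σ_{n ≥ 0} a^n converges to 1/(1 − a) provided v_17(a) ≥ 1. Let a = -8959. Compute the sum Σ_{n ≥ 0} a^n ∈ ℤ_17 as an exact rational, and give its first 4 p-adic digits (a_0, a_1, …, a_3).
Σ a^n = 1/(1 − a) = 1/8960;  first 4 digits = (1, 0, 3, 15)

v_17(a) = 2 ≥ 1, so the series converges in ℤ_17 to 1/(1 − a) = 1/(1 − (-8959)) = 1/8960. Expand this rational in ℤ_17: compute digits iteratively via d_i = x_i mod 17, x_{i+1} = (x_i − d_i)/17. The first 4 digits are (1, 0, 3, 15).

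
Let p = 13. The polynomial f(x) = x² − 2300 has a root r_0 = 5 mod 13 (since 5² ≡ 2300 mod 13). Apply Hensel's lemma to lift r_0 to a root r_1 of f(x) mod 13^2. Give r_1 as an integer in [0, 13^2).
r_1 = 148 (mod 169)

Hensel's recurrence: r_{i+1} = r_i − f(r_i)·(f′(r_i))^{-1} mod 13^{i+2}, with f′(x) = 2x. Iterate:
  r_0 = 5 (mod 13)
  r_1 = 148 (mod 169)
Final: r_1 = 148, and one checks f(r_1) ≡ 0 mod 13^2.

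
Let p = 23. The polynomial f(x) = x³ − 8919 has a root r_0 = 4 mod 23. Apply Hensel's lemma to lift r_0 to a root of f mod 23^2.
r_1 = 464 (mod 529)

Hensel: r_{i+1} = r_i − f(r_i)/f′(r_i) mod 23^{i+2}, where f′(x) = 3x². Iterate:
  r_0 = 4 (mod 23)
  r_1 = 464 (mod 529)
Final: r = 464 with f(r) ≡ 0 mod 23^2.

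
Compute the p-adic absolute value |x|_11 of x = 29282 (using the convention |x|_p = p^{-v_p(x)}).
|29282|_11 = 1/14641

Step 1 — compute v_11(x) by factoring powers of 11 out of the numerator and denominator: v_11(29282) = 4. Step 2 — apply |x|_p = p^{-v_p(x)} = 11^{-4} = 1/14641.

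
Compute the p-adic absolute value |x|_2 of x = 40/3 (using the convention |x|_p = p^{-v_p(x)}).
|40/3|_2 = 1/8

Step 1 — compute v_2(x) by factoring powers of 2 out of the numerator and denominator: v_2(40/3) = 3. Step 2 — apply |x|_p = p^{-v_p(x)} = 2^{-3} = 1/8.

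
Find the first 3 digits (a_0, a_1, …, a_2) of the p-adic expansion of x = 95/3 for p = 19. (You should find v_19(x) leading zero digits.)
(a_0, …, a_2) = (0, 8, 6)

v_19(95/3) = 1, so a_0 = ... = a_0 = 0. Factor out: x = 19^1 · u with u = 5/3 a unit in ℤ_19. Expand u iteratively via a_{v+i} = u_i mod 19, u_{i+1} = (u_i − a_{v+i})/19:
  u_0 = 5/3;  a_1 = 8;  u_1 = (u_0 − 8)/19 = -1/3
  u_1 = -1/3;  a_2 = 6;  u_2 = (u_1 − 6)/19 = -1/3
Digits: (0, 8, 6).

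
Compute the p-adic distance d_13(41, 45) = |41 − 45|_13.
d_13(41, 45) = 1

Step 1 — x − y = 41 − 45 = -4. Step 2 — v_13(-4) = 0 (factor: -4 = −(13^0 · 4); the sign does not affect v_p). Step 3 — |x − y|_13 = 13^{0} = 1.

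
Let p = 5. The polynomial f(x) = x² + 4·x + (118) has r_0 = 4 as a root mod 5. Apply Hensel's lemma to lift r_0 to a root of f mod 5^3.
r_2 = 54 (mod 125)

Hensel: r_{i+1} = r_i − f(r_i)·(f′(r_i))^{-1} mod 5^{i+2}, f′(x) = 2x + 4. Iterate:
  r_0 = 4 (mod 5)
  r_1 = 4 (mod 25)
  r_2 = 54 (mod 125)
Final: r = 54 satisfies f(r) ≡ 0 mod 5^3.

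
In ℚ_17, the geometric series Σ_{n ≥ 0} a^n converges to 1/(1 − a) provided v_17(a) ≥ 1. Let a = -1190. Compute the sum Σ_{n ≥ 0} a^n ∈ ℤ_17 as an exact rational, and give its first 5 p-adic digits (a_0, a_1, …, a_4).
Σ a^n = 1/(1 − a) = 1/1191;  first 5 digits = (1, 15, 16, 7, 1)

v_17(a) = 1 ≥ 1, so the series converges in ℤ_17 to 1/(1 − a) = 1/(1 − (-1190)) = 1/1191. Expand this rational in ℤ_17: compute digits iteratively via d_i = x_i mod 17, x_{i+1} = (x_i − d_i)/17. The first 5 digits are (1, 15, 16, 7, 1).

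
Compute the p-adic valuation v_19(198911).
v_19(198911) = 3

v_19(n) is the largest exponent k such that 19^k divides n. Factor out: 198911 = 19^3 · 29. (Sign doesn't affect v_p.) So v_19(198911) = 3.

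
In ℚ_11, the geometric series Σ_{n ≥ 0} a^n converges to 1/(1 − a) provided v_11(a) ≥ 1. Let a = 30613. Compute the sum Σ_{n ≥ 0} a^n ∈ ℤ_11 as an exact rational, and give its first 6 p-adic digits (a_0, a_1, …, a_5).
Σ a^n = 1/(1 − a) = -1/30612;  first 6 digits = (1, 0, 0, 1, 2, 0)

v_11(a) = 3 ≥ 1, so the series converges in ℤ_11 to 1/(1 − a) = 1/(1 − 30613) = -1/30612. Expand this rational in ℤ_11: compute digits iteratively via d_i = x_i mod 11, x_{i+1} = (x_i − d_i)/11. The first 6 digits are (1, 0, 0, 1, 2, 0).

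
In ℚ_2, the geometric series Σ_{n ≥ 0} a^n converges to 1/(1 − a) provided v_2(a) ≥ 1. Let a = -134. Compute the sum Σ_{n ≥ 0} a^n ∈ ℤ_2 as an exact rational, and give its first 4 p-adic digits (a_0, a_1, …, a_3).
Σ a^n = 1/(1 − a) = 1/135;  first 4 digits = (1, 1, 1, 0)

v_2(a) = 1 ≥ 1, so the series converges in ℤ_2 to 1/(1 − a) = 1/(1 − (-134)) = 1/135. Expand this rational in ℤ_2: compute digits iteratively via d_i = x_i mod 2, x_{i+1} = (x_i − d_i)/2. The first 4 digits are (1, 1, 1, 0).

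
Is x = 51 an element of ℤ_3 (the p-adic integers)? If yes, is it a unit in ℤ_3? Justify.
x ∈ ℤ_3 but not a unit; v_3(x) = 1 > 0

ℤ_3 = {x ∈ ℚ_3 : v_3(x) ≥ 0} and ℤ_3^× = {x ∈ ℤ_3 : v_3(x) = 0}. Here v_3(51) = v_3(num) − v_3(den) = 1; compare against these criteria.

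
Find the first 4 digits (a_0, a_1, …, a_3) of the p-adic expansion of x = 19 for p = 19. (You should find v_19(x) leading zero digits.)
(a_0, …, a_3) = (0, 1, 0, 0)

v_19(19) = 1, so a_0 = ... = a_0 = 0. Factor out: x = 19^1 · u with u = 1 a unit in ℤ_19. Expand u iteratively via a_{v+i} = u_i mod 19, u_{i+1} = (u_i − a_{v+i})/19:
  u_0 = 1;  a_1 = 1;  u_1 = (u_0 − 1)/19 = 0
  u_1 = 0;  a_2 = 0;  u_2 = (u_1 − 0)/19 = 0
  u_2 = 0;  a_3 = 0;  u_3 = (u_2 − 0)/19 = 0
Digits: (0, 1, 0, 0).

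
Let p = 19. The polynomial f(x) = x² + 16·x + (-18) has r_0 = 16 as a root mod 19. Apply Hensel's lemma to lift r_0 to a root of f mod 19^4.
r_3 = 54261 (mod 130321)

Hensel: r_{i+1} = r_i − f(r_i)·(f′(r_i))^{-1} mod 19^{i+2}, f′(x) = 2x + 16. Iterate:
  r_0 = 16 (mod 19)
  r_1 = 111 (mod 361)
  r_2 = 6248 (mod 6859)
  r_3 = 54261 (mod 130321)
Final: r = 54261 satisfies f(r) ≡ 0 mod 19^4.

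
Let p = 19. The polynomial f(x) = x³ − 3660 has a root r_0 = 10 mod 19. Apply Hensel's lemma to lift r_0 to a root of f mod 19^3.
r_2 = 4038 (mod 6859)

Hensel: r_{i+1} = r_i − f(r_i)/f′(r_i) mod 19^{i+2}, where f′(x) = 3x². Iterate:
  r_0 = 10 (mod 19)
  r_1 = 67 (mod 361)
  r_2 = 4038 (mod 6859)
Final: r = 4038 with f(r) ≡ 0 mod 19^3.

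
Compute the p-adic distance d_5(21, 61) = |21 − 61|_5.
d_5(21, 61) = 1/5

Step 1 — x − y = 21 − 61 = -40. Step 2 — v_5(-40) = 1 (factor: -40 = −(5^1 · 8); the sign does not affect v_p). Step 3 — |x − y|_5 = 5^{-1} = 1/5.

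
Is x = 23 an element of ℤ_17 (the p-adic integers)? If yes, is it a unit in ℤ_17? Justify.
x ∈ ℤ_17^× (unit); v_17(x) = 0

ℤ_17 = {x ∈ ℚ_17 : v_17(x) ≥ 0} and ℤ_17^× = {x ∈ ℤ_17 : v_17(x) = 0}. Here v_17(23) = v_17(num) − v_17(den) = 0; compare against these criteria.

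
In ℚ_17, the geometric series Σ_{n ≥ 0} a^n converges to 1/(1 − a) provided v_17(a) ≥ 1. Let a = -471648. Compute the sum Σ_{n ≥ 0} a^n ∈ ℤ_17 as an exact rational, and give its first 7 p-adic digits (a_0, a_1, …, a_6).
Σ a^n = 1/(1 − a) = 1/471649;  first 7 digits = (1, 0, 0, 6, 11, 16, 1)

v_17(a) = 3 ≥ 1, so the series converges in ℤ_17 to 1/(1 − a) = 1/(1 − (-471648)) = 1/471649. Expand this rational in ℤ_17: compute digits iteratively via d_i = x_i mod 17, x_{i+1} = (x_i − d_i)/17. The first 7 digits are (1, 0, 0, 6, 11, 16, 1).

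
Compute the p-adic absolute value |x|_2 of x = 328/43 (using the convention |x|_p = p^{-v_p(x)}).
|328/43|_2 = 1/8

Step 1 — compute v_2(x) by factoring powers of 2 out of the numerator and denominator: v_2(328/43) = 3. Step 2 — apply |x|_p = p^{-v_p(x)} = 2^{-3} = 1/8.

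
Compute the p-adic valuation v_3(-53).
v_3(-53) = 0

v_3(n) is the largest exponent k such that 3^k divides n. Factor out: -53 = -3^0 · 53. (Sign doesn't affect v_p.) So v_3(-53) = 0.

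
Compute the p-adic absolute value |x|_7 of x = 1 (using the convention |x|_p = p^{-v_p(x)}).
|1|_7 = 1

Step 1 — compute v_7(x) by factoring powers of 7 out of the numerator and denominator: v_7(1) = 0. Step 2 — apply |x|_p = p^{-v_p(x)} = 7^{0} = 1.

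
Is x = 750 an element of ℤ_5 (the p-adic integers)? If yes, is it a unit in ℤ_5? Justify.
x ∈ ℤ_5 but not a unit; v_5(x) = 3 > 0

ℤ_5 = {x ∈ ℚ_5 : v_5(x) ≥ 0} and ℤ_5^× = {x ∈ ℤ_5 : v_5(x) = 0}. Here v_5(750) = v_5(num) − v_5(den) = 3; compare against these criteria.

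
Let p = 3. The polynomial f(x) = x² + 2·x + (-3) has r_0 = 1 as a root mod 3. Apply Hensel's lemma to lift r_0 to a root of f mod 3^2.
r_1 = 1 (mod 9)

Hensel: r_{i+1} = r_i − f(r_i)·(f′(r_i))^{-1} mod 3^{i+2}, f′(x) = 2x + 2. Iterate:
  r_0 = 1 (mod 3)
  r_1 = 1 (mod 9)
Final: r = 1 satisfies f(r) ≡ 0 mod 3^2.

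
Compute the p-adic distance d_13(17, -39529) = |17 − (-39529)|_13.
d_13(17, -39529) = 1/2197

Step 1 — x − y = 17 − (-39529) = 39546. Step 2 — v_13(39546) = 3 (factor: 39546 = (13^3 · 18); the sign does not affect v_p). Step 3 — |x − y|_13 = 13^{-3} = 1/2197.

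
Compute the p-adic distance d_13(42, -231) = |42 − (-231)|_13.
d_13(42, -231) = 1/13

Step 1 — x − y = 42 − (-231) = 273. Step 2 — v_13(273) = 1 (factor: 273 = (13^1 · 21); the sign does not affect v_p). Step 3 — |x − y|_13 = 13^{-1} = 1/13.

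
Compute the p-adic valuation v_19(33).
v_19(33) = 0

v_19(n) is the largest exponent k such that 19^k divides n. Factor out: 33 = 19^0 · 33. (Sign doesn't affect v_p.) So v_19(33) = 0.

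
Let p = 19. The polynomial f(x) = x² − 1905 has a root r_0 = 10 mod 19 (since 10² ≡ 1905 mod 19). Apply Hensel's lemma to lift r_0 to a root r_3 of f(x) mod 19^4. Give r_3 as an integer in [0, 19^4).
r_3 = 97841 (mod 130321)

Hensel's recurrence: r_{i+1} = r_i − f(r_i)·(f′(r_i))^{-1} mod 19^{i+2}, with f′(x) = 2x. Iterate:
  r_0 = 10 (mod 19)
  r_1 = 10 (mod 361)
  r_2 = 1815 (mod 6859)
  r_3 = 97841 (mod 130321)
Final: r_3 = 97841, and one checks f(r_3) ≡ 0 mod 19^4.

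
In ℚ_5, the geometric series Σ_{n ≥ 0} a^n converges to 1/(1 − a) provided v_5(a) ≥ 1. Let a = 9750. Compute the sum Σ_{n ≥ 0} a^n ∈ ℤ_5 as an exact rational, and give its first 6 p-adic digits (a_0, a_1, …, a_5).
Σ a^n = 1/(1 − a) = -1/9749;  first 6 digits = (1, 0, 0, 3, 0, 3)

v_5(a) = 3 ≥ 1, so the series converges in ℤ_5 to 1/(1 − a) = 1/(1 − 9750) = -1/9749. Expand this rational in ℤ_5: compute digits iteratively via d_i = x_i mod 5, x_{i+1} = (x_i − d_i)/5. The first 6 digits are (1, 0, 0, 3, 0, 3).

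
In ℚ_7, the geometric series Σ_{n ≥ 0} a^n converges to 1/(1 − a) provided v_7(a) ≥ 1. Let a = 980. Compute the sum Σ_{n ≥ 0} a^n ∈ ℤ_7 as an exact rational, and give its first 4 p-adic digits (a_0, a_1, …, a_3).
Σ a^n = 1/(1 − a) = -1/979;  first 4 digits = (1, 0, 6, 2)

v_7(a) = 2 ≥ 1, so the series converges in ℤ_7 to 1/(1 − a) = 1/(1 − 980) = -1/979. Expand this rational in ℤ_7: compute digits iteratively via d_i = x_i mod 7, x_{i+1} = (x_i − d_i)/7. The first 4 digits are (1, 0, 6, 2).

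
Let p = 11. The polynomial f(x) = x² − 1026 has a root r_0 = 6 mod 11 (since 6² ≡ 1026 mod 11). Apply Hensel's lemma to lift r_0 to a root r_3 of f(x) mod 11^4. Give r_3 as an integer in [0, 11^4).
r_3 = 1601 (mod 14641)

Hensel's recurrence: r_{i+1} = r_i − f(r_i)·(f′(r_i))^{-1} mod 11^{i+2}, with f′(x) = 2x. Iterate:
  r_0 = 6 (mod 11)
  r_1 = 28 (mod 121)
  r_2 = 270 (mod 1331)
  r_3 = 1601 (mod 14641)
Final: r_3 = 1601, and one checks f(r_3) ≡ 0 mod 11^4.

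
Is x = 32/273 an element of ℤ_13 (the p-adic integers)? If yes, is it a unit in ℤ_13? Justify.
x ∉ ℤ_13 (v_13(x) = -1 < 0)

ℤ_13 = {x ∈ ℚ_13 : v_13(x) ≥ 0} and ℤ_13^× = {x ∈ ℤ_13 : v_13(x) = 0}. Here v_13(32/273) = v_13(num) − v_13(den) = -1; compare against these criteria.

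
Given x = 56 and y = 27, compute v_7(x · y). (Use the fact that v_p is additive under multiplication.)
v_7(1512) = 1

v_p(x) = 1 (factor: 56 = 7^1 · 8); v_p(y) = 0 (factor: 27 = 7^0 · 27). Additivity: v_p(xy) = v_p(x) + v_p(y) = 1 + 0 = 1. (Direct check: xy = 1512 = 7^1 · (216).)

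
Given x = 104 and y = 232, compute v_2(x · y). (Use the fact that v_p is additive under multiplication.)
v_2(24128) = 6

v_p(x) = 3 (factor: 104 = 2^3 · 13); v_p(y) = 3 (factor: 232 = 2^3 · 29). Additivity: v_p(xy) = v_p(x) + v_p(y) = 3 + 3 = 6. (Direct check: xy = 24128 = 2^6 · (377).)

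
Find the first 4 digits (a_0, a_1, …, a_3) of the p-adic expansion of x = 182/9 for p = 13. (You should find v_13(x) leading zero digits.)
(a_0, …, a_3) = (0, 3, 10, 5)

v_13(182/9) = 1, so a_0 = ... = a_0 = 0. Factor out: x = 13^1 · u with u = 14/9 a unit in ℤ_13. Expand u iteratively via a_{v+i} = u_i mod 13, u_{i+1} = (u_i − a_{v+i})/13:
  u_0 = 14/9;  a_1 = 3;  u_1 = (u_0 − 3)/13 = -1/9
  u_1 = -1/9;  a_2 = 10;  u_2 = (u_1 − 10)/13 = -7/9
  u_2 = -7/9;  a_3 = 5;  u_3 = (u_2 − 5)/13 = -4/9
Digits: (0, 3, 10, 5).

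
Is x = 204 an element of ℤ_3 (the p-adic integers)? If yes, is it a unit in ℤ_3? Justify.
x ∈ ℤ_3 but not a unit; v_3(x) = 1 > 0

ℤ_3 = {x ∈ ℚ_3 : v_3(x) ≥ 0} and ℤ_3^× = {x ∈ ℤ_3 : v_3(x) = 0}. Here v_3(204) = v_3(num) − v_3(den) = 1; compare against these criteria.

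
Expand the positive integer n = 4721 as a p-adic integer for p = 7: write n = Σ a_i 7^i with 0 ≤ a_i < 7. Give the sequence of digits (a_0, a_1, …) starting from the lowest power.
(a_0, a_1, …) = (3, 2, 5, 6, 1)

Repeated division by 7 gives the digits low-to-high: 4721 = 3 + 2·7^1 + 5·7^2 + 6·7^3 + 1·7^4. Digit sequence: (3, 2, 5, 6, 1).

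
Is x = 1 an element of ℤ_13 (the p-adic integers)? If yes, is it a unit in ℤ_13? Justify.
x ∈ ℤ_13^× (unit); v_13(x) = 0

ℤ_13 = {x ∈ ℚ_13 : v_13(x) ≥ 0} and ℤ_13^× = {x ∈ ℤ_13 : v_13(x) = 0}. Here v_13(1) = v_13(num) − v_13(den) = 0; compare against these criteria.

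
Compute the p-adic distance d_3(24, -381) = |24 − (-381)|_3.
d_3(24, -381) = 1/81

Step 1 — x − y = 24 − (-381) = 405. Step 2 — v_3(405) = 4 (factor: 405 = (3^4 · 5); the sign does not affect v_p). Step 3 — |x − y|_3 = 3^{-4} = 1/81.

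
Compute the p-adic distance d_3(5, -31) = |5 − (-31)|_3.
d_3(5, -31) = 1/9

Step 1 — x − y = 5 − (-31) = 36. Step 2 — v_3(36) = 2 (factor: 36 = (3^2 · 4); the sign does not affect v_p). Step 3 — |x − y|_3 = 3^{-2} = 1/9.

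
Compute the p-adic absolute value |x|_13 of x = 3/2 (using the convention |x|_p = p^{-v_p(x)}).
|3/2|_13 = 1

Step 1 — compute v_13(x) by factoring powers of 13 out of the numerator and denominator: v_13(3/2) = 0. Step 2 — apply |x|_p = p^{-v_p(x)} = 13^{0} = 1.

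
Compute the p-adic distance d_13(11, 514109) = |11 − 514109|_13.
d_13(11, 514109) = 1/28561

Step 1 — x − y = 11 − 514109 = -514098. Step 2 — v_13(-514098) = 4 (factor: -514098 = −(13^4 · 18); the sign does not affect v_p). Step 3 — |x − y|_13 = 13^{-4} = 1/28561.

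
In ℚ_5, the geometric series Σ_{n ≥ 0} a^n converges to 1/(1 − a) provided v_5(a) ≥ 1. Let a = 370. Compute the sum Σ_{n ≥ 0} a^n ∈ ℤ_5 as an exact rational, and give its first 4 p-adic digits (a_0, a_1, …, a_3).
Σ a^n = 1/(1 − a) = -1/369;  first 4 digits = (1, 4, 0, 2)

v_5(a) = 1 ≥ 1, so the series converges in ℤ_5 to 1/(1 − a) = 1/(1 − 370) = -1/369. Expand this rational in ℤ_5: compute digits iteratively via d_i = x_i mod 5, x_{i+1} = (x_i − d_i)/5. The first 4 digits are (1, 4, 0, 2).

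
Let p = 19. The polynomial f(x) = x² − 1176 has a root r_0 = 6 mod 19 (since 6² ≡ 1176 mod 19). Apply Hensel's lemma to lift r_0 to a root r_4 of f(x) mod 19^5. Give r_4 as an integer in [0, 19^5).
r_4 = 805853 (mod 2476099)

Hensel's recurrence: r_{i+1} = r_i − f(r_i)·(f′(r_i))^{-1} mod 19^{i+2}, with f′(x) = 2x. Iterate:
  r_0 = 6 (mod 19)
  r_1 = 101 (mod 361)
  r_2 = 3350 (mod 6859)
  r_3 = 23927 (mod 130321)
  r_4 = 805853 (mod 2476099)
Final: r_4 = 805853, and one checks f(r_4) ≡ 0 mod 19^5.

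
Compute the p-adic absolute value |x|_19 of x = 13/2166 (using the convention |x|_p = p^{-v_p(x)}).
|13/2166|_19 = 361

Step 1 — compute v_19(x) by factoring powers of 19 out of the numerator and denominator: v_19(13/2166) = -2. Step 2 — apply |x|_p = p^{-v_p(x)} = 19^{2} = 361.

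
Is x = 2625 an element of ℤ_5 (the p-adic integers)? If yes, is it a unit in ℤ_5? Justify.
x ∈ ℤ_5 but not a unit; v_5(x) = 3 > 0

ℤ_5 = {x ∈ ℚ_5 : v_5(x) ≥ 0} and ℤ_5^× = {x ∈ ℤ_5 : v_5(x) = 0}. Here v_5(2625) = v_5(num) − v_5(den) = 3; compare against these criteria.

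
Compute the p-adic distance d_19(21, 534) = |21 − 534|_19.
d_19(21, 534) = 1/19

Step 1 — x − y = 21 − 534 = -513. Step 2 — v_19(-513) = 1 (factor: -513 = −(19^1 · 27); the sign does not affect v_p). Step 3 — |x − y|_19 = 19^{-1} = 1/19.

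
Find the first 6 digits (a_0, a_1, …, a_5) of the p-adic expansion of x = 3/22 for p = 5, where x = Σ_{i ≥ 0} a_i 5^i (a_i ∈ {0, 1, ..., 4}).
(a_0, …, a_5) = (4, 4, 2, 1, 4, 3)

v_5(3/22) = 0 (numerator and denominator both coprime to 5), so x ∈ ℤ_5^×. Compute digits iteratively via a_i = x_i mod 5, x_{i+1} = (x_i − a_i)/5, with x_0 = x:
  x_0 = 3/22;  a_0 = 4;  x_1 = (x_0 − 4)/5 = -17/22
  x_1 = -17/22;  a_1 = 4;  x_2 = (x_1 − 4)/5 = -21/22
  x_2 = -21/22;  a_2 = 2;  x_3 = (x_2 − 2)/5 = -13/22
  x_3 = -13/22;  a_3 = 1;  x_4 = (x_3 − 1)/5 = -7/22
  x_4 = -7/22;  a_4 = 4;  x_5 = (x_4 − 4)/5 = -19/22
  x_5 = -19/22;  a_5 = 3;  x_6 = (x_5 − 3)/5 = -17/22
Digits: (4, 4, 2, 1, 4, 3).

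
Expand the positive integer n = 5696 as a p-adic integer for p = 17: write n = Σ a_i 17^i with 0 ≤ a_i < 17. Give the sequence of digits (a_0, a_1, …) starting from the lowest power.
(a_0, a_1, …) = (1, 12, 2, 1)

Repeated division by 17 gives the digits low-to-high: 5696 = 1 + 12·17^1 + 2·17^2 + 1·17^3. Digit sequence: (1, 12, 2, 1).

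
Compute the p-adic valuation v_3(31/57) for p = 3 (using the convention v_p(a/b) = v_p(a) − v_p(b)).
v_3(31/57) = -1

Factor powers of 3 from the numerator and denominator of the reduced fraction: 31 = 3^0 · 31 and 57 = 3^1 · 19. Apply v_p(a/b) = v_p(a) − v_p(b): v_3(31/57) = 0 − 1 = -1.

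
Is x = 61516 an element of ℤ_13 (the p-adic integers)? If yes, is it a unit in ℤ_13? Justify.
x ∈ ℤ_13 but not a unit; v_13(x) = 3 > 0

ℤ_13 = {x ∈ ℚ_13 : v_13(x) ≥ 0} and ℤ_13^× = {x ∈ ℤ_13 : v_13(x) = 0}. Here v_13(61516) = v_13(num) − v_13(den) = 3; compare against these criteria.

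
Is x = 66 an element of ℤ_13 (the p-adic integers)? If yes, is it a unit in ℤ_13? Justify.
x ∈ ℤ_13^× (unit); v_13(x) = 0

ℤ_13 = {x ∈ ℚ_13 : v_13(x) ≥ 0} and ℤ_13^× = {x ∈ ℤ_13 : v_13(x) = 0}. Here v_13(66) = v_13(num) − v_13(den) = 0; compare against these criteria.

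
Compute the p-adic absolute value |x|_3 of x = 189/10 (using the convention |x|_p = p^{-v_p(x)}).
|189/10|_3 = 1/27

Step 1 — compute v_3(x) by factoring powers of 3 out of the numerator and denominator: v_3(189/10) = 3. Step 2 — apply |x|_p = p^{-v_p(x)} = 3^{-3} = 1/27.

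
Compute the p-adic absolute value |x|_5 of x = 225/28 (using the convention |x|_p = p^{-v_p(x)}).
|225/28|_5 = 1/25

Step 1 — compute v_5(x) by factoring powers of 5 out of the numerator and denominator: v_5(225/28) = 2. Step 2 — apply |x|_p = p^{-v_p(x)} = 5^{-2} = 1/25.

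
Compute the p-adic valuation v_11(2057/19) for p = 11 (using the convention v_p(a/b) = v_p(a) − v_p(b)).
v_11(2057/19) = 2

Factor powers of 11 from the numerator and denominator of the reduced fraction: 2057 = 11^2 · 17 and 19 = 11^0 · 19. Apply v_p(a/b) = v_p(a) − v_p(b): v_11(2057/19) = 2 − 0 = 2.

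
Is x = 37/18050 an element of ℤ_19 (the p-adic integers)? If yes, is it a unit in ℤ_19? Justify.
x ∉ ℤ_19 (v_19(x) = -2 < 0)

ℤ_19 = {x ∈ ℚ_19 : v_19(x) ≥ 0} and ℤ_19^× = {x ∈ ℤ_19 : v_19(x) = 0}. Here v_19(37/18050) = v_19(num) − v_19(den) = -2; compare against these criteria.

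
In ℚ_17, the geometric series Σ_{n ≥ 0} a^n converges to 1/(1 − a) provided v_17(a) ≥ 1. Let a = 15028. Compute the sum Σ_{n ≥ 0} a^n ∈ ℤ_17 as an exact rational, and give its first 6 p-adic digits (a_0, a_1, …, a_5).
Σ a^n = 1/(1 − a) = -1/15027;  first 6 digits = (1, 0, 1, 3, 1, 6)

v_17(a) = 2 ≥ 1, so the series converges in ℤ_17 to 1/(1 − a) = 1/(1 − 15028) = -1/15027. Expand this rational in ℤ_17: compute digits iteratively via d_i = x_i mod 17, x_{i+1} = (x_i − d_i)/17. The first 6 digits are (1, 0, 1, 3, 1, 6).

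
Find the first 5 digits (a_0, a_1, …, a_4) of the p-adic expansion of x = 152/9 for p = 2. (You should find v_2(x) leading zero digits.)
(a_0, …, a_4) = (0, 0, 0, 1, 1)

v_2(152/9) = 3, so a_0 = ... = a_2 = 0. Factor out: x = 2^3 · u with u = 19/9 a unit in ℤ_2. Expand u iteratively via a_{v+i} = u_i mod 2, u_{i+1} = (u_i − a_{v+i})/2:
  u_0 = 19/9;  a_3 = 1;  u_1 = (u_0 − 1)/2 = 5/9
  u_1 = 5/9;  a_4 = 1;  u_2 = (u_1 − 1)/2 = -2/9
Digits: (0, 0, 0, 1, 1).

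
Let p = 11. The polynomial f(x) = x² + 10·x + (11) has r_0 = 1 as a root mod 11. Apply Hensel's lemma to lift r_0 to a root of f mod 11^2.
r_1 = 100 (mod 121)

Hensel: r_{i+1} = r_i − f(r_i)·(f′(r_i))^{-1} mod 11^{i+2}, f′(x) = 2x + 10. Iterate:
  r_0 = 1 (mod 11)
  r_1 = 100 (mod 121)
Final: r = 100 satisfies f(r) ≡ 0 mod 11^2.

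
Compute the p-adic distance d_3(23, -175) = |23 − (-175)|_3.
d_3(23, -175) = 1/9

Step 1 — x − y = 23 − (-175) = 198. Step 2 — v_3(198) = 2 (factor: 198 = (3^2 · 22); the sign does not affect v_p). Step 3 — |x − y|_3 = 3^{-2} = 1/9.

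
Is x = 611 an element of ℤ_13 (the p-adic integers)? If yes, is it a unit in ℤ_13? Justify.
x ∈ ℤ_13 but not a unit; v_13(x) = 1 > 0

ℤ_13 = {x ∈ ℚ_13 : v_13(x) ≥ 0} and ℤ_13^× = {x ∈ ℤ_13 : v_13(x) = 0}. Here v_13(611) = v_13(num) − v_13(den) = 1; compare against these criteria.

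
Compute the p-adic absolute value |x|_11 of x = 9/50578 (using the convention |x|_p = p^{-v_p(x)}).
|9/50578|_11 = 1331

Step 1 — compute v_11(x) by factoring powers of 11 out of the numerator and denominator: v_11(9/50578) = -3. Step 2 — apply |x|_p = p^{-v_p(x)} = 11^{3} = 1331.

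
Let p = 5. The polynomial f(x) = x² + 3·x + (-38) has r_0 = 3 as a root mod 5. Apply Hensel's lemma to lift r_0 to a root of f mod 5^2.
r_1 = 8 (mod 25)

Hensel: r_{i+1} = r_i − f(r_i)·(f′(r_i))^{-1} mod 5^{i+2}, f′(x) = 2x + 3. Iterate:
  r_0 = 3 (mod 5)
  r_1 = 8 (mod 25)
Final: r = 8 satisfies f(r) ≡ 0 mod 5^2.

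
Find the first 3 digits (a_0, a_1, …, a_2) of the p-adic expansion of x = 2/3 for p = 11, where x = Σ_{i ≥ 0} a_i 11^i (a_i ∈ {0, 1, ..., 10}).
(a_0, …, a_2) = (8, 3, 7)

v_11(2/3) = 0 (numerator and denominator both coprime to 11), so x ∈ ℤ_11^×. Compute digits iteratively via a_i = x_i mod 11, x_{i+1} = (x_i − a_i)/11, with x_0 = x:
  x_0 = 2/3;  a_0 = 8;  x_1 = (x_0 − 8)/11 = -2/3
  x_1 = -2/3;  a_1 = 3;  x_2 = (x_1 − 3)/11 = -1/3
  x_2 = -1/3;  a_2 = 7;  x_3 = (x_2 − 7)/11 = -2/3
Digits: (8, 3, 7).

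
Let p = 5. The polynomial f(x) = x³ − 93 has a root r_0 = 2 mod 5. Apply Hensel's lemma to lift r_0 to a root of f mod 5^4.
r_3 = 507 (mod 625)

Hensel: r_{i+1} = r_i − f(r_i)/f′(r_i) mod 5^{i+2}, where f′(x) = 3x². Iterate:
  r_0 = 2 (mod 5)
  r_1 = 7 (mod 25)
  r_2 = 7 (mod 125)
  r_3 = 507 (mod 625)
Final: r = 507 with f(r) ≡ 0 mod 5^4.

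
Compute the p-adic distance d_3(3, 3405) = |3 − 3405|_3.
d_3(3, 3405) = 1/243

Step 1 — x − y = 3 − 3405 = -3402. Step 2 — v_3(-3402) = 5 (factor: -3402 = −(3^5 · 14); the sign does not affect v_p). Step 3 — |x − y|_3 = 3^{-5} = 1/243.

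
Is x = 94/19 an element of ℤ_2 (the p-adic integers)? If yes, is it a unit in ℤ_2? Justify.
x ∈ ℤ_2 but not a unit; v_2(x) = 1 > 0

ℤ_2 = {x ∈ ℚ_2 : v_2(x) ≥ 0} and ℤ_2^× = {x ∈ ℤ_2 : v_2(x) = 0}. Here v_2(94/19) = v_2(num) − v_2(den) = 1; compare against these criteria.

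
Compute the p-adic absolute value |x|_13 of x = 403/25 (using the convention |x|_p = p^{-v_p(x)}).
|403/25|_13 = 1/13

Step 1 — compute v_13(x) by factoring powers of 13 out of the numerator and denominator: v_13(403/25) = 1. Step 2 — apply |x|_p = p^{-v_p(x)} = 13^{-1} = 1/13.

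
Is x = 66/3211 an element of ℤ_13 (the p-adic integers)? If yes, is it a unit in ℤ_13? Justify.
x ∉ ℤ_13 (v_13(x) = -2 < 0)

ℤ_13 = {x ∈ ℚ_13 : v_13(x) ≥ 0} and ℤ_13^× = {x ∈ ℤ_13 : v_13(x) = 0}. Here v_13(66/3211) = v_13(num) − v_13(den) = -2; compare against these criteria.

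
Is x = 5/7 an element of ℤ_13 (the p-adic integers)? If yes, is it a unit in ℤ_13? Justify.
x ∈ ℤ_13^× (unit); v_13(x) = 0

ℤ_13 = {x ∈ ℚ_13 : v_13(x) ≥ 0} and ℤ_13^× = {x ∈ ℤ_13 : v_13(x) = 0}. Here v_13(5/7) = v_13(num) − v_13(den) = 0; compare against these criteria.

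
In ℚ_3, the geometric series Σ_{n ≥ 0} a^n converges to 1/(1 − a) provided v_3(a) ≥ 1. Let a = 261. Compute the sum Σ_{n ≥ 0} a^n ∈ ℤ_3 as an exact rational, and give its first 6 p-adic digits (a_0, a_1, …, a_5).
Σ a^n = 1/(1 − a) = -1/260;  first 6 digits = (1, 0, 2, 0, 1, 2)

v_3(a) = 2 ≥ 1, so the series converges in ℤ_3 to 1/(1 − a) = 1/(1 − 261) = -1/260. Expand this rational in ℤ_3: compute digits iteratively via d_i = x_i mod 3, x_{i+1} = (x_i − d_i)/3. The first 6 digits are (1, 0, 2, 0, 1, 2).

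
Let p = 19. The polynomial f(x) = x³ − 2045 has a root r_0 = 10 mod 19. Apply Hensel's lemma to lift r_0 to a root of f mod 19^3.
r_2 = 2005 (mod 6859)

Hensel: r_{i+1} = r_i − f(r_i)/f′(r_i) mod 19^{i+2}, where f′(x) = 3x². Iterate:
  r_0 = 10 (mod 19)
  r_1 = 200 (mod 361)
  r_2 = 2005 (mod 6859)
Final: r = 2005 with f(r) ≡ 0 mod 19^3.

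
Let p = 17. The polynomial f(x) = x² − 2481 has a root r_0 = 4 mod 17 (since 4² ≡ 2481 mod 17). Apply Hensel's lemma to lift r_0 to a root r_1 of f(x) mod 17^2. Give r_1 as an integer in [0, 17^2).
r_1 = 276 (mod 289)

Hensel's recurrence: r_{i+1} = r_i − f(r_i)·(f′(r_i))^{-1} mod 17^{i+2}, with f′(x) = 2x. Iterate:
  r_0 = 4 (mod 17)
  r_1 = 276 (mod 289)
Final: r_1 = 276, and one checks f(r_1) ≡ 0 mod 17^2.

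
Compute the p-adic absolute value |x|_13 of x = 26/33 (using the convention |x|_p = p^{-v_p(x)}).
|26/33|_13 = 1/13

Step 1 — compute v_13(x) by factoring powers of 13 out of the numerator and denominator: v_13(26/33) = 1. Step 2 — apply |x|_p = p^{-v_p(x)} = 13^{-1} = 1/13.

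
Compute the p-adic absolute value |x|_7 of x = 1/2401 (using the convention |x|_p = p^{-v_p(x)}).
|1/2401|_7 = 2401

Step 1 — compute v_7(x) by factoring powers of 7 out of the numerator and denominator: v_7(1/2401) = -4. Step 2 — apply |x|_p = p^{-v_p(x)} = 7^{4} = 2401.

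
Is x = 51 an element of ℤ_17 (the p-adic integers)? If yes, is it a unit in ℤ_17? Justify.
x ∈ ℤ_17 but not a unit; v_17(x) = 1 > 0

ℤ_17 = {x ∈ ℚ_17 : v_17(x) ≥ 0} and ℤ_17^× = {x ∈ ℤ_17 : v_17(x) = 0}. Here v_17(51) = v_17(num) − v_17(den) = 1; compare against these criteria.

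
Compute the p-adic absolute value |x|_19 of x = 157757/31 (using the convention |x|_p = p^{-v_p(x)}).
|157757/31|_19 = 1/6859

Step 1 — compute v_19(x) by factoring powers of 19 out of the numerator and denominator: v_19(157757/31) = 3. Step 2 — apply |x|_p = p^{-v_p(x)} = 19^{-3} = 1/6859.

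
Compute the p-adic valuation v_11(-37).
v_11(-37) = 0

v_11(n) is the largest exponent k such that 11^k divides n. Factor out: -37 = -11^0 · 37. (Sign doesn't affect v_p.) So v_11(-37) = 0.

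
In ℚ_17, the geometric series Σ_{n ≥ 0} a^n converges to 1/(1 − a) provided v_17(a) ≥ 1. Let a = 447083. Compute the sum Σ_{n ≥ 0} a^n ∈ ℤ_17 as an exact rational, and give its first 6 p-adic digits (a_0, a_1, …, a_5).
Σ a^n = 1/(1 − a) = -1/447082;  first 6 digits = (1, 0, 0, 6, 5, 0)

v_17(a) = 3 ≥ 1, so the series converges in ℤ_17 to 1/(1 − a) = 1/(1 − 447083) = -1/447082. Expand this rational in ℤ_17: compute digits iteratively via d_i = x_i mod 17, x_{i+1} = (x_i − d_i)/17. The first 6 digits are (1, 0, 0, 6, 5, 0).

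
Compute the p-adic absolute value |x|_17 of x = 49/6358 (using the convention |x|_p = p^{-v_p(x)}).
|49/6358|_17 = 289

Step 1 — compute v_17(x) by factoring powers of 17 out of the numerator and denominator: v_17(49/6358) = -2. Step 2 — apply |x|_p = p^{-v_p(x)} = 17^{2} = 289.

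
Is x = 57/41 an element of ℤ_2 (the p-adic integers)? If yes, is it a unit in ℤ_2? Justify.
x ∈ ℤ_2^× (unit); v_2(x) = 0

ℤ_2 = {x ∈ ℚ_2 : v_2(x) ≥ 0} and ℤ_2^× = {x ∈ ℤ_2 : v_2(x) = 0}. Here v_2(57/41) = v_2(num) − v_2(den) = 0; compare against these criteria.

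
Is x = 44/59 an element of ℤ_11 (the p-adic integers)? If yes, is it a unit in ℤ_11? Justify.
x ∈ ℤ_11 but not a unit; v_11(x) = 1 > 0

ℤ_11 = {x ∈ ℚ_11 : v_11(x) ≥ 0} and ℤ_11^× = {x ∈ ℤ_11 : v_11(x) = 0}. Here v_11(44/59) = v_11(num) − v_11(den) = 1; compare against these criteria.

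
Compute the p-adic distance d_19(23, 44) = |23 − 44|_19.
d_19(23, 44) = 1

Step 1 — x − y = 23 − 44 = -21. Step 2 — v_19(-21) = 0 (factor: -21 = −(19^0 · 21); the sign does not affect v_p). Step 3 — |x − y|_19 = 19^{0} = 1.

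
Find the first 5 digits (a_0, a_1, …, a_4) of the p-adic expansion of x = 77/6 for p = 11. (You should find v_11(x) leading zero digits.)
(a_0, …, a_4) = (0, 3, 9, 1, 9)

v_11(77/6) = 1, so a_0 = ... = a_0 = 0. Factor out: x = 11^1 · u with u = 7/6 a unit in ℤ_11. Expand u iteratively via a_{v+i} = u_i mod 11, u_{i+1} = (u_i − a_{v+i})/11:
  u_0 = 7/6;  a_1 = 3;  u_1 = (u_0 − 3)/11 = -1/6
  u_1 = -1/6;  a_2 = 9;  u_2 = (u_1 − 9)/11 = -5/6
  u_2 = -5/6;  a_3 = 1;  u_3 = (u_2 − 1)/11 = -1/6
  u_3 = -1/6;  a_4 = 9;  u_4 = (u_3 − 9)/11 = -5/6
Digits: (0, 3, 9, 1, 9).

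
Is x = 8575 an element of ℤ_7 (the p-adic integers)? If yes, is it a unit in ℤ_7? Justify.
x ∈ ℤ_7 but not a unit; v_7(x) = 3 > 0

ℤ_7 = {x ∈ ℚ_7 : v_7(x) ≥ 0} and ℤ_7^× = {x ∈ ℤ_7 : v_7(x) = 0}. Here v_7(8575) = v_7(num) − v_7(den) = 3; compare against these criteria.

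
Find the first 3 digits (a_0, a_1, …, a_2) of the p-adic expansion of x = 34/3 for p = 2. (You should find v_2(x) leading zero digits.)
(a_0, …, a_2) = (0, 1, 1)

v_2(34/3) = 1, so a_0 = ... = a_0 = 0. Factor out: x = 2^1 · u with u = 17/3 a unit in ℤ_2. Expand u iteratively via a_{v+i} = u_i mod 2, u_{i+1} = (u_i − a_{v+i})/2:
  u_0 = 17/3;  a_1 = 1;  u_1 = (u_0 − 1)/2 = 7/3
  u_1 = 7/3;  a_2 = 1;  u_2 = (u_1 − 1)/2 = 2/3
Digits: (0, 1, 1).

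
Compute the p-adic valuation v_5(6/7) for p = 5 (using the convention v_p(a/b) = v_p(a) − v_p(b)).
v_5(6/7) = 0

Factor powers of 5 from the numerator and denominator of the reduced fraction: 6 = 5^0 · 6 and 7 = 5^0 · 7. Apply v_p(a/b) = v_p(a) − v_p(b): v_5(6/7) = 0 − 0 = 0.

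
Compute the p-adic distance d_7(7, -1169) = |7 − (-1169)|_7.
d_7(7, -1169) = 1/49

Step 1 — x − y = 7 − (-1169) = 1176. Step 2 — v_7(1176) = 2 (factor: 1176 = (7^2 · 24); the sign does not affect v_p). Step 3 — |x − y|_7 = 7^{-2} = 1/49.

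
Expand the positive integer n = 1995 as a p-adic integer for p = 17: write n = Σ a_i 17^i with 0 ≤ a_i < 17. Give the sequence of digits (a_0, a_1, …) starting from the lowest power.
(a_0, a_1, …) = (6, 15, 6)

Repeated division by 17 gives the digits low-to-high: 1995 = 6 + 15·17^1 + 6·17^2. Digit sequence: (6, 15, 6).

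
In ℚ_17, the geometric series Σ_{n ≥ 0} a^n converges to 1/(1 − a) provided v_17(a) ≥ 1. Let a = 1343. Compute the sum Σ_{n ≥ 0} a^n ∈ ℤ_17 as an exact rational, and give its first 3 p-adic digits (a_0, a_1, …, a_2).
Σ a^n = 1/(1 − a) = -1/1342;  first 3 digits = (1, 11, 6)

v_17(a) = 1 ≥ 1, so the series converges in ℤ_17 to 1/(1 − a) = 1/(1 − 1343) = -1/1342. Expand this rational in ℤ_17: compute digits iteratively via d_i = x_i mod 17, x_{i+1} = (x_i − d_i)/17. The first 3 digits are (1, 11, 6).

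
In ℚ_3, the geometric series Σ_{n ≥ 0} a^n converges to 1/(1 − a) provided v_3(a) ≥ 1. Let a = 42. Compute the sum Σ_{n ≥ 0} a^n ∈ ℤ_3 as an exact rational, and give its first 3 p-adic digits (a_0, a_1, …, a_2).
Σ a^n = 1/(1 − a) = -1/41;  first 3 digits = (1, 2, 2)

v_3(a) = 1 ≥ 1, so the series converges in ℤ_3 to 1/(1 − a) = 1/(1 − 42) = -1/41. Expand this rational in ℤ_3: compute digits iteratively via d_i = x_i mod 3, x_{i+1} = (x_i − d_i)/3. The first 3 digits are (1, 2, 2).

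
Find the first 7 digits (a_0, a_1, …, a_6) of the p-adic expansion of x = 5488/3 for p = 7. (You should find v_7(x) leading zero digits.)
(a_0, …, a_6) = (0, 0, 0, 3, 5, 4, 4)

v_7(5488/3) = 3, so a_0 = ... = a_2 = 0. Factor out: x = 7^3 · u with u = 16/3 a unit in ℤ_7. Expand u iteratively via a_{v+i} = u_i mod 7, u_{i+1} = (u_i − a_{v+i})/7:
  u_0 = 16/3;  a_3 = 3;  u_1 = (u_0 − 3)/7 = 1/3
  u_1 = 1/3;  a_4 = 5;  u_2 = (u_1 − 5)/7 = -2/3
  u_2 = -2/3;  a_5 = 4;  u_3 = (u_2 − 4)/7 = -2/3
  u_3 = -2/3;  a_6 = 4;  u_4 = (u_3 − 4)/7 = -2/3
Digits: (0, 0, 0, 3, 5, 4, 4).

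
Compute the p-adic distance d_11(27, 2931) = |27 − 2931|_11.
d_11(27, 2931) = 1/121

Step 1 — x − y = 27 − 2931 = -2904. Step 2 — v_11(-2904) = 2 (factor: -2904 = −(11^2 · 24); the sign does not affect v_p). Step 3 — |x − y|_11 = 11^{-2} = 1/121.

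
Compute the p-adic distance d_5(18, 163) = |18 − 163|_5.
d_5(18, 163) = 1/5

Step 1 — x − y = 18 − 163 = -145. Step 2 — v_5(-145) = 1 (factor: -145 = −(5^1 · 29); the sign does not affect v_p). Step 3 — |x − y|_5 = 5^{-1} = 1/5.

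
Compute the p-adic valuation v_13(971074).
v_13(971074) = 4

v_13(n) is the largest exponent k such that 13^k divides n. Factor out: 971074 = 13^4 · 34. (Sign doesn't affect v_p.) So v_13(971074) = 4.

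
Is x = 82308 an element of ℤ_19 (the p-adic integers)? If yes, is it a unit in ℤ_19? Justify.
x ∈ ℤ_19 but not a unit; v_19(x) = 3 > 0

ℤ_19 = {x ∈ ℚ_19 : v_19(x) ≥ 0} and ℤ_19^× = {x ∈ ℤ_19 : v_19(x) = 0}. Here v_19(82308) = v_19(num) − v_19(den) = 3; compare against these criteria.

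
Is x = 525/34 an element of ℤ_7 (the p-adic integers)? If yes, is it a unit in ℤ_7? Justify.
x ∈ ℤ_7 but not a unit; v_7(x) = 1 > 0

ℤ_7 = {x ∈ ℚ_7 : v_7(x) ≥ 0} and ℤ_7^× = {x ∈ ℤ_7 : v_7(x) = 0}. Here v_7(525/34) = v_7(num) − v_7(den) = 1; compare against these criteria.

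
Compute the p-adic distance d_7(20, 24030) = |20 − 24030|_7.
d_7(20, 24030) = 1/2401

Step 1 — x − y = 20 − 24030 = -24010. Step 2 — v_7(-24010) = 4 (factor: -24010 = −(7^4 · 10); the sign does not affect v_p). Step 3 — |x − y|_7 = 7^{-4} = 1/2401.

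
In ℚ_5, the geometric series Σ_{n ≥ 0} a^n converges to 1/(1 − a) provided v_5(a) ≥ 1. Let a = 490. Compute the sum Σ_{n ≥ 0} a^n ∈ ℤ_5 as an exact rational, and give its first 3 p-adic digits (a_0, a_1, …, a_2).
Σ a^n = 1/(1 − a) = -1/489;  first 3 digits = (1, 3, 3)

v_5(a) = 1 ≥ 1, so the series converges in ℤ_5 to 1/(1 − a) = 1/(1 − 490) = -1/489. Expand this rational in ℤ_5: compute digits iteratively via d_i = x_i mod 5, x_{i+1} = (x_i − d_i)/5. The first 3 digits are (1, 3, 3).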